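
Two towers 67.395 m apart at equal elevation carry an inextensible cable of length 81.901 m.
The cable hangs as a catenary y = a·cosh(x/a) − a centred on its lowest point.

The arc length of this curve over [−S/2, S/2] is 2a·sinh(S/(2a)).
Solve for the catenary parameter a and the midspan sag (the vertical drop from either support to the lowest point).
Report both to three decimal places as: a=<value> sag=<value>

seed: a₀ = √(S³/(24(L−S))) = √(67.395³/(24·14.506)) = 29.652551
iter 1: u=1.136412  f(a)=+9.660e-01  f'(a)=-1.111e+00  a ← 29.652551 − (+9.660e-01/-1.111e+00) = 30.522255
iter 2: u=1.104030  f(a)=+4.413e-02  f'(a)=-1.011e+00  a ← 30.522255 − (+4.413e-02/-1.011e+00) = 30.565890
iter 3: u=1.102454  f(a)=+1.019e-04  f'(a)=-1.007e+00  a ← 30.565890 − (+1.019e-04/-1.007e+00) = 30.565991
iter 4: u=1.102451  f(a)=+5.453e-10  f'(a)=-1.007e+00  a ← 30.565991 − (+5.453e-10/-1.007e+00) = 30.565991
iter 5: u=1.102451  f(a)=-1.421e-14  f'(a)=-1.007e+00  a ← 30.565991 − (-1.421e-14/-1.007e+00) = 30.565991
converged: |Δa| < 1e-12 after 5 iterations
sag = a·(cosh(S/(2a)) − 1) = 30.565991·(cosh(1.102451) − 1) = 20.534139
T_max/T_min = cosh(S/(2a)) = 1.671797

a=30.566 sag=20.534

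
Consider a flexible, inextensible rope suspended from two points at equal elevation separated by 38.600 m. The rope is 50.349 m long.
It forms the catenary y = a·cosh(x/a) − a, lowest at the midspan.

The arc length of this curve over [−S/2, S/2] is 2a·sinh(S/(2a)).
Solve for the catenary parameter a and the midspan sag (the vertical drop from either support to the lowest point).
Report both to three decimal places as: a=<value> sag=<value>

seed: a₀ = √(S³/(24(L−S))) = √(38.600³/(24·11.749)) = 14.281535
iter 1: u=1.351395  f(a)=+1.121e+00  f'(a)=-1.966e+00  a ← 14.281535 − (+1.121e+00/-1.966e+00) = 14.851544
iter 2: u=1.299528  f(a)=+7.059e-02  f'(a)=-1.726e+00  a ← 14.851544 − (+7.059e-02/-1.726e+00) = 14.892452
iter 3: u=1.295959  f(a)=+3.217e-04  f'(a)=-1.710e+00  a ← 14.892452 − (+3.217e-04/-1.710e+00) = 14.892640
iter 4: u=1.295942  f(a)=+6.747e-09  f'(a)=-1.710e+00  a ← 14.892640 − (+6.747e-09/-1.710e+00) = 14.892640
iter 5: u=1.295942  f(a)=+0.000e+00  f'(a)=-1.710e+00  a ← 14.892640 − (+0.000e+00/-1.710e+00) = 14.892640
converged: |Δa| < 1e-12 after 5 iterations
sag = a·(cosh(S/(2a)) − 1) = 14.892640·(cosh(1.295942) − 1) = 14.357081
T_max/T_min = cosh(S/(2a)) = 1.964039

a=14.893 sag=14.357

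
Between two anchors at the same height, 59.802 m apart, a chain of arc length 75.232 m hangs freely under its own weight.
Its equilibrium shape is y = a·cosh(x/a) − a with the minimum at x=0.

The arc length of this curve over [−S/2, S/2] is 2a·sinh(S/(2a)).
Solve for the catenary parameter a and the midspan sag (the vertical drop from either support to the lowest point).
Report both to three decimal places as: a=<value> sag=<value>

a=24.911 sag=20.206

seed: a₀ = √(S³/(24(L−S))) = √(59.802³/(24·15.430)) = 24.031727
iter 1: u=1.244230  f(a)=+1.239e+00  f'(a)=-1.494e+00  a ← 24.031727 − (+1.239e+00/-1.494e+00) = 24.861142
iter 2: u=1.202720  f(a)=+6.705e-02  f'(a)=-1.337e+00  a ← 24.861142 − (+6.705e-02/-1.337e+00) = 24.911311
iter 3: u=1.200298  f(a)=+2.211e-04  f'(a)=-1.328e+00  a ← 24.911311 − (+2.211e-04/-1.328e+00) = 24.911477
iter 4: u=1.200290  f(a)=+2.422e-09  f'(a)=-1.328e+00  a ← 24.911477 − (+2.422e-09/-1.328e+00) = 24.911477
iter 5: u=1.200290  f(a)=-1.421e-14  f'(a)=-1.328e+00  a ← 24.911477 − (-1.421e-14/-1.328e+00) = 24.911477
converged: |Δa| < 1e-12 after 5 iterations
sag = a·(cosh(S/(2a)) − 1) = 24.911477·(cosh(1.200290) − 1) = 20.205539
T_max/T_min = cosh(S/(2a)) = 1.811094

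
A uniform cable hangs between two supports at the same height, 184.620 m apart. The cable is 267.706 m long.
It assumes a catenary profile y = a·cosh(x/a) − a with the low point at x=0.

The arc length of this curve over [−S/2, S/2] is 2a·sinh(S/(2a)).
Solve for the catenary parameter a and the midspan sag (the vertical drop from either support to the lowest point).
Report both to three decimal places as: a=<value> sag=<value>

a=59.633 sag=86.903

seed: a₀ = √(S³/(24(L−S))) = √(184.620³/(24·83.086)) = 56.175710
iter 1: u=1.643237  f(a)=+1.197e+01  f'(a)=-3.838e+00  a ← 56.175710 − (+1.197e+01/-3.838e+00) = 59.293744
iter 2: u=1.556825  f(a)=+1.069e+00  f'(a)=-3.180e+00  a ← 59.293744 − (+1.069e+00/-3.180e+00) = 59.629728
iter 3: u=1.548053  f(a)=+1.037e-02  f'(a)=-3.119e+00  a ← 59.629728 − (+1.037e-02/-3.119e+00) = 59.633052
iter 4: u=1.547967  f(a)=+9.965e-07  f'(a)=-3.118e+00  a ← 59.633052 − (+9.965e-07/-3.118e+00) = 59.633052
iter 5: u=1.547967  f(a)=-5.684e-14  f'(a)=-3.118e+00  a ← 59.633052 − (-5.684e-14/-3.118e+00) = 59.633052
converged: |Δa| < 1e-12 after 5 iterations
sag = a·(cosh(S/(2a)) − 1) = 59.633052·(cosh(1.547967) − 1) = 86.902699
T_max/T_min = cosh(S/(2a)) = 2.457291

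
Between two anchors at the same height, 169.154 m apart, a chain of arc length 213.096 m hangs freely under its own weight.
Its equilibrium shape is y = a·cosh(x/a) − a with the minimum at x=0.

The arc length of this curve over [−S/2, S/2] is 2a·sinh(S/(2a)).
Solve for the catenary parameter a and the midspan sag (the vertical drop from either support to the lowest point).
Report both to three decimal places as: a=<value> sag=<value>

a=70.241 sag=57.377

seed: a₀ = √(S³/(24(L−S))) = √(169.154³/(24·43.942)) = 67.745098
iter 1: u=1.248459  f(a)=+3.554e+00  f'(a)=-1.511e+00  a ← 67.745098 − (+3.554e+00/-1.511e+00) = 70.097345
iter 2: u=1.206565  f(a)=+1.935e-01  f'(a)=-1.351e+00  a ← 70.097345 − (+1.935e-01/-1.351e+00) = 70.240627
iter 3: u=1.204104  f(a)=+6.467e-04  f'(a)=-1.342e+00  a ← 70.240627 − (+6.467e-04/-1.342e+00) = 70.241109
iter 4: u=1.204095  f(a)=+7.276e-09  f'(a)=-1.342e+00  a ← 70.241109 − (+7.276e-09/-1.342e+00) = 70.241109
iter 5: u=1.204095  f(a)=+0.000e+00  f'(a)=-1.342e+00  a ← 70.241109 − (+0.000e+00/-1.342e+00) = 70.241109
converged: |Δa| < 1e-12 after 5 iterations
sag = a·(cosh(S/(2a)) − 1) = 70.241109·(cosh(1.204095) − 1) = 57.376639
T_max/T_min = cosh(S/(2a)) = 1.816853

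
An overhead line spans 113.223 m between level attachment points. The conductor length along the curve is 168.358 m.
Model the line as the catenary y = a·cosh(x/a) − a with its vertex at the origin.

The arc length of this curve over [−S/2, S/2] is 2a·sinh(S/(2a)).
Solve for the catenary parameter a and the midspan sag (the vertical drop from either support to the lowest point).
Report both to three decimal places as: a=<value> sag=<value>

seed: a₀ = √(S³/(24(L−S))) = √(113.223³/(24·55.135)) = 33.119416
iter 1: u=1.709315  f(a)=+8.638e+00  f'(a)=-4.409e+00  a ← 33.119416 − (+8.638e+00/-4.409e+00) = 35.078445
iter 2: u=1.613854  f(a)=+8.258e-01  f'(a)=-3.603e+00  a ← 35.078445 − (+8.258e-01/-3.603e+00) = 35.307613
iter 3: u=1.603379  f(a)=+9.307e-03  f'(a)=-3.523e+00  a ← 35.307613 − (+9.307e-03/-3.523e+00) = 35.310256
iter 4: u=1.603259  f(a)=+1.212e-06  f'(a)=-3.522e+00  a ← 35.310256 − (+1.212e-06/-3.522e+00) = 35.310256
iter 5: u=1.603259  f(a)=+2.842e-14  f'(a)=-3.522e+00  a ← 35.310256 − (+2.842e-14/-3.522e+00) = 35.310256
converged: |Δa| < 1e-12 after 5 iterations
sag = a·(cosh(S/(2a)) − 1) = 35.310256·(cosh(1.603259) − 1) = 55.974563
T_max/T_min = cosh(S/(2a)) = 2.585221

a=35.310 sag=55.975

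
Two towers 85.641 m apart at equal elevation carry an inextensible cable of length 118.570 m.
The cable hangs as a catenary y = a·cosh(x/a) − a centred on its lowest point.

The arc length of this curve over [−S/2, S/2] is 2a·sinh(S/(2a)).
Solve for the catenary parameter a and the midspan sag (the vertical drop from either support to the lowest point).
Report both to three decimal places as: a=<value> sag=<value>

a=29.693 sag=36.612

seed: a₀ = √(S³/(24(L−S))) = √(85.641³/(24·32.929)) = 28.192118
iter 1: u=1.518882  f(a)=+4.014e+00  f'(a)=-2.921e+00  a ← 28.192118 − (+4.014e+00/-2.921e+00) = 29.566096
iter 2: u=1.448297  f(a)=+3.121e-01  f'(a)=-2.483e+00  a ← 29.566096 − (+3.121e-01/-2.483e+00) = 29.691777
iter 3: u=1.442167  f(a)=+2.238e-03  f'(a)=-2.448e+00  a ← 29.691777 − (+2.238e-03/-2.448e+00) = 29.692692
iter 4: u=1.442123  f(a)=+1.170e-07  f'(a)=-2.447e+00  a ← 29.692692 − (+1.170e-07/-2.447e+00) = 29.692692
iter 5: u=1.442123  f(a)=-2.842e-14  f'(a)=-2.447e+00  a ← 29.692692 − (-2.842e-14/-2.447e+00) = 29.692692
converged: |Δa| < 1e-12 after 5 iterations
sag = a·(cosh(S/(2a)) − 1) = 29.692692·(cosh(1.442123) − 1) = 36.612415
T_max/T_min = cosh(S/(2a)) = 2.233045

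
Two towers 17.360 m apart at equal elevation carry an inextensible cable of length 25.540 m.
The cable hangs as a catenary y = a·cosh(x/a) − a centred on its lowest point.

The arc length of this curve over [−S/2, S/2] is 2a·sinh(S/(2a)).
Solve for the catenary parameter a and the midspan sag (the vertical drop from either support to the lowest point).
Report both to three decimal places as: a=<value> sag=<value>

seed: a₀ = √(S³/(24(L−S))) = √(17.360³/(24·8.180)) = 5.162289
iter 1: u=1.681425  f(a)=+1.237e+00  f'(a)=-4.160e+00  a ← 5.162289 − (+1.237e+00/-4.160e+00) = 5.459682
iter 2: u=1.589836  f(a)=+1.150e-01  f'(a)=-3.420e+00  a ← 5.459682 − (+1.150e-01/-3.420e+00) = 5.493298
iter 3: u=1.580107  f(a)=+1.217e-03  f'(a)=-3.348e+00  a ← 5.493298 − (+1.217e-03/-3.348e+00) = 5.493662
iter 4: u=1.580003  f(a)=+1.397e-07  f'(a)=-3.347e+00  a ← 5.493662 − (+1.397e-07/-3.347e+00) = 5.493662
iter 5: u=1.580003  f(a)=+7.105e-15  f'(a)=-3.347e+00  a ← 5.493662 − (+7.105e-15/-3.347e+00) = 5.493662
converged: |Δa| < 1e-12 after 5 iterations
sag = a·(cosh(S/(2a)) − 1) = 5.493662·(cosh(1.580003) − 1) = 8.407893
T_max/T_min = cosh(S/(2a)) = 2.530471

a=5.494 sag=8.408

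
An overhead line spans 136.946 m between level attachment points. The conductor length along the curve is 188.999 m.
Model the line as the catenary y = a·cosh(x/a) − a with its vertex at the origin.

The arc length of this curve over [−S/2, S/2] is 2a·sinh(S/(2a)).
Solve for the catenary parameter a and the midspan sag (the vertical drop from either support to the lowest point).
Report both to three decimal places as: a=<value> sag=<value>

seed: a₀ = √(S³/(24(L−S))) = √(136.946³/(24·52.053)) = 45.341463
iter 1: u=1.510163  f(a)=+6.268e+00  f'(a)=-2.864e+00  a ← 45.341463 − (+6.268e+00/-2.864e+00) = 47.529983
iter 2: u=1.440628  f(a)=+4.824e-01  f'(a)=-2.439e+00  a ← 47.529983 − (+4.824e-01/-2.439e+00) = 47.727789
iter 3: u=1.434657  f(a)=+3.384e-03  f'(a)=-2.405e+00  a ← 47.727789 − (+3.384e-03/-2.405e+00) = 47.729196
iter 4: u=1.434615  f(a)=+1.691e-07  f'(a)=-2.404e+00  a ← 47.729196 − (+1.691e-07/-2.404e+00) = 47.729196
iter 5: u=1.434615  f(a)=-2.842e-14  f'(a)=-2.404e+00  a ← 47.729196 − (-2.842e-14/-2.404e+00) = 47.729196
converged: |Δa| < 1e-12 after 5 iterations
sag = a·(cosh(S/(2a)) − 1) = 47.729196·(cosh(1.434615) − 1) = 58.139740
T_max/T_min = cosh(S/(2a)) = 2.218117

a=47.729 sag=58.140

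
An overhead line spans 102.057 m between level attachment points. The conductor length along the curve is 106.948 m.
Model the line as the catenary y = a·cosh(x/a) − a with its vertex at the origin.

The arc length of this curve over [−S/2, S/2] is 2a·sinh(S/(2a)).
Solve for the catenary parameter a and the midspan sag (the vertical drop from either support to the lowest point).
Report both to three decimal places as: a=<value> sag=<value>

a=95.838 sag=13.909

seed: a₀ = √(S³/(24(L−S))) = √(102.057³/(24·4.891)) = 95.161164
iter 1: u=0.536232  f(a)=+7.080e-02  f'(a)=-1.058e-01  a ← 95.161164 − (+7.080e-02/-1.058e-01) = 95.830499
iter 2: u=0.532487  f(a)=+7.540e-04  f'(a)=-1.035e-01  a ← 95.830499 − (+7.540e-04/-1.035e-01) = 95.837781
iter 3: u=0.532447  f(a)=+8.754e-08  f'(a)=-1.035e-01  a ← 95.837781 − (+8.754e-08/-1.035e-01) = 95.837782
iter 4: u=0.532447  f(a)=-1.421e-14  f'(a)=-1.035e-01  a ← 95.837782 − (-1.421e-14/-1.035e-01) = 95.837782
converged: |Δa| < 1e-12 after 4 iterations
sag = a·(cosh(S/(2a)) − 1) = 95.837782·(cosh(0.532447) − 1) = 13.908968
T_max/T_min = cosh(S/(2a)) = 1.145130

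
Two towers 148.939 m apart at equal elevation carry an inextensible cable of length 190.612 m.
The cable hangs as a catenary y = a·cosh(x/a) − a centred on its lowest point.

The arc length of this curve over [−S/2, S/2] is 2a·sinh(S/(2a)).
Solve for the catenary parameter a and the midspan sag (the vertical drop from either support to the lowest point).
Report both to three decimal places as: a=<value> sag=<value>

seed: a₀ = √(S³/(24(L−S))) = √(148.939³/(24·41.673)) = 57.475088
iter 1: u=1.295683  f(a)=+3.641e+00  f'(a)=-1.709e+00  a ← 57.475088 − (+3.641e+00/-1.709e+00) = 59.606125
iter 2: u=1.249360  f(a)=+2.123e-01  f'(a)=-1.515e+00  a ← 59.606125 − (+2.123e-01/-1.515e+00) = 59.746293
iter 3: u=1.246429  f(a)=+8.207e-04  f'(a)=-1.503e+00  a ← 59.746293 − (+8.207e-04/-1.503e+00) = 59.746839
iter 4: u=1.246417  f(a)=+1.237e-08  f'(a)=-1.503e+00  a ← 59.746839 − (+1.237e-08/-1.503e+00) = 59.746839
iter 5: u=1.246417  f(a)=+5.684e-14  f'(a)=-1.503e+00  a ← 59.746839 − (+5.684e-14/-1.503e+00) = 59.746839
converged: |Δa| < 1e-12 after 5 iterations
sag = a·(cosh(S/(2a)) − 1) = 59.746839·(cosh(1.246417) − 1) = 52.738353
T_max/T_min = cosh(S/(2a)) = 1.882697

a=59.747 sag=52.738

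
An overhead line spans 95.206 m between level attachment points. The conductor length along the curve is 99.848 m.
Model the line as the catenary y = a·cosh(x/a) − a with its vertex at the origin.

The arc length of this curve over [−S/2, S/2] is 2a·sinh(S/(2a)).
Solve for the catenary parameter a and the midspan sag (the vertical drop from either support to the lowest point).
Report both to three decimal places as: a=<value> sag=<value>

seed: a₀ = √(S³/(24(L−S))) = √(95.206³/(24·4.642)) = 88.011270
iter 1: u=0.540874  f(a)=+6.837e-02  f'(a)=-1.086e-01  a ← 88.011270 − (+6.837e-02/-1.086e-01) = 88.640841
iter 2: u=0.537032  f(a)=+7.406e-04  f'(a)=-1.063e-01  a ← 88.640841 − (+7.406e-04/-1.063e-01) = 88.647811
iter 3: u=0.536990  f(a)=+8.900e-08  f'(a)=-1.062e-01  a ← 88.647811 − (+8.900e-08/-1.062e-01) = 88.647812
iter 4: u=0.536990  f(a)=+0.000e+00  f'(a)=-1.062e-01  a ← 88.647812 − (+0.000e+00/-1.062e-01) = 88.647812
converged: |Δa| < 1e-12 after 4 iterations
sag = a·(cosh(S/(2a)) − 1) = 88.647812·(cosh(0.536990) − 1) = 13.091268
T_max/T_min = cosh(S/(2a)) = 1.147677

a=88.648 sag=13.091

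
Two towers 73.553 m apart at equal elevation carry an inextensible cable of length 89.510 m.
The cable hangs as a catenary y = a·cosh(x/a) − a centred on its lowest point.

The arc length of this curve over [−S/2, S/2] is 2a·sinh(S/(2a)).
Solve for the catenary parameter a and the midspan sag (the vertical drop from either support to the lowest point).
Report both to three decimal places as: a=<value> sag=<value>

seed: a₀ = √(S³/(24(L−S))) = √(73.553³/(24·15.957)) = 32.234382
iter 1: u=1.140909  f(a)=+1.071e+00  f'(a)=-1.125e+00  a ← 32.234382 − (+1.071e+00/-1.125e+00) = 33.186601
iter 2: u=1.108173  f(a)=+4.930e-02  f'(a)=-1.024e+00  a ← 33.186601 − (+4.930e-02/-1.024e+00) = 33.234765
iter 3: u=1.106567  f(a)=+1.156e-04  f'(a)=-1.019e+00  a ← 33.234765 − (+1.156e-04/-1.019e+00) = 33.234879
iter 4: u=1.106563  f(a)=+6.385e-10  f'(a)=-1.019e+00  a ← 33.234879 − (+6.385e-10/-1.019e+00) = 33.234879
iter 5: u=1.106563  f(a)=+0.000e+00  f'(a)=-1.019e+00  a ← 33.234879 − (+0.000e+00/-1.019e+00) = 33.234879
converged: |Δa| < 1e-12 after 5 iterations
sag = a·(cosh(S/(2a)) − 1) = 33.234879·(cosh(1.106563) − 1) = 22.510679
T_max/T_min = cosh(S/(2a)) = 1.677321

a=33.235 sag=22.511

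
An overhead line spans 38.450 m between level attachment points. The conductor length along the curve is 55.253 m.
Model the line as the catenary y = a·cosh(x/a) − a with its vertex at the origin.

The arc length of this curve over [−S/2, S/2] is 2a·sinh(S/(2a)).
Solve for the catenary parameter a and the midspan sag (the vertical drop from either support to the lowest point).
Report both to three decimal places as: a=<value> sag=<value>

a=12.584 sag=17.774

seed: a₀ = √(S³/(24(L−S))) = √(38.450³/(24·16.803)) = 11.872590
iter 1: u=1.619276  f(a)=+2.346e+00  f'(a)=-3.646e+00  a ← 11.872590 − (+2.346e+00/-3.646e+00) = 12.515969
iter 2: u=1.536038  f(a)=+2.042e-01  f'(a)=-3.036e+00  a ← 12.515969 − (+2.042e-01/-3.036e+00) = 12.583207
iter 3: u=1.527830  f(a)=+1.872e-03  f'(a)=-2.981e+00  a ← 12.583207 − (+1.872e-03/-2.981e+00) = 12.583835
iter 4: u=1.527754  f(a)=+1.607e-07  f'(a)=-2.980e+00  a ← 12.583835 − (+1.607e-07/-2.980e+00) = 12.583835
iter 5: u=1.527754  f(a)=+0.000e+00  f'(a)=-2.980e+00  a ← 12.583835 − (+0.000e+00/-2.980e+00) = 12.583835
converged: |Δa| < 1e-12 after 5 iterations
sag = a·(cosh(S/(2a)) − 1) = 12.583835·(cosh(1.527754) − 1) = 17.773642
T_max/T_min = cosh(S/(2a)) = 2.412419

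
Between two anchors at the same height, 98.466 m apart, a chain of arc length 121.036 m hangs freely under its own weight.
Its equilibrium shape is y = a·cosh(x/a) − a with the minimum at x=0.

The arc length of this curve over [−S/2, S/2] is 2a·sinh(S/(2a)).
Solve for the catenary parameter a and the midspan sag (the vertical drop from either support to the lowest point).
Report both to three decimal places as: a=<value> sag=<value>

a=43.355 sag=31.090

seed: a₀ = √(S³/(24(L−S))) = √(98.466³/(24·22.570)) = 41.981509
iter 1: u=1.172731  f(a)=+1.604e+00  f'(a)=-1.231e+00  a ← 41.981509 − (+1.604e+00/-1.231e+00) = 43.284836
iter 2: u=1.137419  f(a)=+7.772e-02  f'(a)=-1.114e+00  a ← 43.284836 − (+7.772e-02/-1.114e+00) = 43.354605
iter 3: u=1.135589  f(a)=+2.031e-04  f'(a)=-1.108e+00  a ← 43.354605 − (+2.031e-04/-1.108e+00) = 43.354788
iter 4: u=1.135584  f(a)=+1.394e-09  f'(a)=-1.108e+00  a ← 43.354788 − (+1.394e-09/-1.108e+00) = 43.354788
iter 5: u=1.135584  f(a)=-1.421e-14  f'(a)=-1.108e+00  a ← 43.354788 − (-1.421e-14/-1.108e+00) = 43.354788
converged: |Δa| < 1e-12 after 5 iterations
sag = a·(cosh(S/(2a)) − 1) = 43.354788·(cosh(1.135584) − 1) = 31.090265
T_max/T_min = cosh(S/(2a)) = 1.717113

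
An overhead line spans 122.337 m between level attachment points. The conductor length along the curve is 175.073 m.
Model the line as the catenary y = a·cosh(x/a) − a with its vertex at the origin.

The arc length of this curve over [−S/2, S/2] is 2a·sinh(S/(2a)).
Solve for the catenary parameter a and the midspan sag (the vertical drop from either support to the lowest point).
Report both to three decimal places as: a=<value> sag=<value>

seed: a₀ = √(S³/(24(L−S))) = √(122.337³/(24·52.736)) = 38.034484
iter 1: u=1.608238  f(a)=+7.255e+00  f'(a)=-3.560e+00  a ← 38.034484 − (+7.255e+00/-3.560e+00) = 40.072601
iter 2: u=1.526442  f(a)=+6.240e-01  f'(a)=-2.972e+00  a ← 40.072601 − (+6.240e-01/-2.972e+00) = 40.282588
iter 3: u=1.518485  f(a)=+5.575e-03  f'(a)=-2.919e+00  a ← 40.282588 − (+5.575e-03/-2.919e+00) = 40.284498
iter 4: u=1.518413  f(a)=+4.538e-07  f'(a)=-2.918e+00  a ← 40.284498 − (+4.538e-07/-2.918e+00) = 40.284498
iter 5: u=1.518413  f(a)=+2.842e-14  f'(a)=-2.918e+00  a ← 40.284498 − (+2.842e-14/-2.918e+00) = 40.284498
converged: |Δa| < 1e-12 after 5 iterations
sag = a·(cosh(S/(2a)) − 1) = 40.284498·(cosh(1.518413) − 1) = 56.076695
T_max/T_min = cosh(S/(2a)) = 2.392017

a=40.284 sag=56.077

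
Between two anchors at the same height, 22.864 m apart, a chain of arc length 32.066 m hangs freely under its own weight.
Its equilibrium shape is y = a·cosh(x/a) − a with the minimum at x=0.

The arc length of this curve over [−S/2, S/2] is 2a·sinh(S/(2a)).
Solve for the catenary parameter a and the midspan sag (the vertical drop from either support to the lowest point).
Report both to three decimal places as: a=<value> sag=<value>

seed: a₀ = √(S³/(24(L−S))) = √(22.864³/(24·9.202)) = 7.356675
iter 1: u=1.553963  f(a)=+1.177e+00  f'(a)=-3.160e+00  a ← 7.356675 − (+1.177e+00/-3.160e+00) = 7.729149
iter 2: u=1.479076  f(a)=+9.531e-02  f'(a)=-2.667e+00  a ← 7.729149 − (+9.531e-02/-2.667e+00) = 7.764878
iter 3: u=1.472270  f(a)=+7.464e-04  f'(a)=-2.626e+00  a ← 7.764878 − (+7.464e-04/-2.626e+00) = 7.765162
iter 4: u=1.472216  f(a)=+4.657e-08  f'(a)=-2.626e+00  a ← 7.765162 − (+4.657e-08/-2.626e+00) = 7.765163
iter 5: u=1.472216  f(a)=+0.000e+00  f'(a)=-2.626e+00  a ← 7.765163 − (+0.000e+00/-2.626e+00) = 7.765163
converged: |Δa| < 1e-12 after 5 iterations
sag = a·(cosh(S/(2a)) − 1) = 7.765163·(cosh(1.472216) − 1) = 10.049293
T_max/T_min = cosh(S/(2a)) = 2.294151

a=7.765 sag=10.049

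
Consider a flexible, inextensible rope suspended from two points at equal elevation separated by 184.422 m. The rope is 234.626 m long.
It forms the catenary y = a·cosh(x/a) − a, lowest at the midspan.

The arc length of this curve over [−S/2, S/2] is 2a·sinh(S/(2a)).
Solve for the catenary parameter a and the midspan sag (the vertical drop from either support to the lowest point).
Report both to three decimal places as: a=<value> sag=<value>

seed: a₀ = √(S³/(24(L−S))) = √(184.422³/(24·50.204)) = 72.151325
iter 1: u=1.278022  f(a)=+4.263e+00  f'(a)=-1.633e+00  a ← 72.151325 − (+4.263e+00/-1.633e+00) = 74.762578
iter 2: u=1.233384  f(a)=+2.424e-01  f'(a)=-1.452e+00  a ← 74.762578 − (+2.424e-01/-1.452e+00) = 74.929522
iter 3: u=1.230636  f(a)=+8.878e-04  f'(a)=-1.441e+00  a ← 74.929522 − (+8.878e-04/-1.441e+00) = 74.930138
iter 4: u=1.230626  f(a)=+1.201e-08  f'(a)=-1.441e+00  a ← 74.930138 − (+1.201e-08/-1.441e+00) = 74.930138
iter 5: u=1.230626  f(a)=+2.842e-14  f'(a)=-1.441e+00  a ← 74.930138 − (+2.842e-14/-1.441e+00) = 74.930138
converged: |Δa| < 1e-12 after 5 iterations
sag = a·(cosh(S/(2a)) − 1) = 74.930138·(cosh(1.230626) − 1) = 64.270672
T_max/T_min = cosh(S/(2a)) = 1.857741

a=74.930 sag=64.271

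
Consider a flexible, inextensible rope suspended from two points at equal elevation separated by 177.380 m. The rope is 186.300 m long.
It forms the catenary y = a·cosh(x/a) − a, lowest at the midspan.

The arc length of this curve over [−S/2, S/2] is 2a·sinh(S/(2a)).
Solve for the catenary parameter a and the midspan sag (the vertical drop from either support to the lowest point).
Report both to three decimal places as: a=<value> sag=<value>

a=162.665 sag=24.783

seed: a₀ = √(S³/(24(L−S))) = √(177.380³/(24·8.920)) = 161.461480
iter 1: u=0.549295  f(a)=+1.355e-01  f'(a)=-1.139e-01  a ← 161.461480 − (+1.355e-01/-1.139e-01) = 162.651884
iter 2: u=0.545275  f(a)=+1.514e-03  f'(a)=-1.113e-01  a ← 162.651884 − (+1.514e-03/-1.113e-01) = 162.665479
iter 3: u=0.545229  f(a)=+1.935e-07  f'(a)=-1.113e-01  a ← 162.665479 − (+1.935e-07/-1.113e-01) = 162.665481
iter 4: u=0.545229  f(a)=+5.684e-14  f'(a)=-1.113e-01  a ← 162.665481 − (+5.684e-14/-1.113e-01) = 162.665481
converged: |Δa| < 1e-12 after 4 iterations
sag = a·(cosh(S/(2a)) − 1) = 162.665481·(cosh(0.545229) − 1) = 24.783129
T_max/T_min = cosh(S/(2a)) = 1.152356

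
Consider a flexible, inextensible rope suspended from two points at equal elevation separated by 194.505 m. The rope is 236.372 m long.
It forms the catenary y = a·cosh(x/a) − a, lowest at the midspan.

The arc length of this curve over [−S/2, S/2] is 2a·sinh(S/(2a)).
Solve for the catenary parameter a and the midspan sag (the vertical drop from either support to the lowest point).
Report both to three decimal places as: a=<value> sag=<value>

a=88.213 sag=59.264

seed: a₀ = √(S³/(24(L−S))) = √(194.505³/(24·41.867)) = 85.576518
iter 1: u=1.136439  f(a)=+2.788e+00  f'(a)=-1.111e+00  a ← 85.576518 − (+2.788e+00/-1.111e+00) = 88.086574
iter 2: u=1.104056  f(a)=+1.274e-01  f'(a)=-1.011e+00  a ← 88.086574 − (+1.274e-01/-1.011e+00) = 88.212513
iter 3: u=1.102480  f(a)=+2.940e-04  f'(a)=-1.007e+00  a ← 88.212513 − (+2.940e-04/-1.007e+00) = 88.212805
iter 4: u=1.102476  f(a)=+1.575e-09  f'(a)=-1.007e+00  a ← 88.212805 − (+1.575e-09/-1.007e+00) = 88.212805
iter 5: u=1.102476  f(a)=-5.684e-14  f'(a)=-1.007e+00  a ← 88.212805 − (-5.684e-14/-1.007e+00) = 88.212805
converged: |Δa| < 1e-12 after 5 iterations
sag = a·(cosh(S/(2a)) − 1) = 88.212805·(cosh(1.102476) − 1) = 59.264073
T_max/T_min = cosh(S/(2a)) = 1.671831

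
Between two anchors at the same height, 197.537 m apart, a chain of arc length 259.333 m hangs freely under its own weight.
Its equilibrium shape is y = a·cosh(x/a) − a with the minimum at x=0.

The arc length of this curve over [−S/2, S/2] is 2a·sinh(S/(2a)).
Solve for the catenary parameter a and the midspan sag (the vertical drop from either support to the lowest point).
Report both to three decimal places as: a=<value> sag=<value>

seed: a₀ = √(S³/(24(L−S))) = √(197.537³/(24·61.796)) = 72.091967
iter 1: u=1.370035  f(a)=+6.066e+00  f'(a)=-2.058e+00  a ← 72.091967 − (+6.066e+00/-2.058e+00) = 75.038594
iter 2: u=1.316236  f(a)=+3.917e-01  f'(a)=-1.800e+00  a ← 75.038594 − (+3.917e-01/-1.800e+00) = 75.256156
iter 3: u=1.312431  f(a)=+1.883e-03  f'(a)=-1.783e+00  a ← 75.256156 − (+1.883e-03/-1.783e+00) = 75.257212
iter 4: u=1.312412  f(a)=+4.398e-08  f'(a)=-1.783e+00  a ← 75.257212 − (+4.398e-08/-1.783e+00) = 75.257212
iter 5: u=1.312412  f(a)=+5.684e-14  f'(a)=-1.783e+00  a ← 75.257212 − (+5.684e-14/-1.783e+00) = 75.257212
converged: |Δa| < 1e-12 after 5 iterations
sag = a·(cosh(S/(2a)) − 1) = 75.257212·(cosh(1.312412) − 1) = 74.666266
T_max/T_min = cosh(S/(2a)) = 1.992148

a=75.257 sag=74.666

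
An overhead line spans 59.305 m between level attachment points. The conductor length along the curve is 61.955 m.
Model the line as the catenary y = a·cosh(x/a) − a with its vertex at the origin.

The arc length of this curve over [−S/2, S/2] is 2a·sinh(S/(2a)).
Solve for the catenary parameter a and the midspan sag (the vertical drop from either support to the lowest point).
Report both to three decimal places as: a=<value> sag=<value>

seed: a₀ = √(S³/(24(L−S))) = √(59.305³/(24·2.650)) = 57.267524
iter 1: u=0.517789  f(a)=+3.575e-02  f'(a)=-9.505e-02  a ← 57.267524 − (+3.575e-02/-9.505e-02) = 57.643646
iter 2: u=0.514411  f(a)=+3.553e-04  f'(a)=-9.317e-02  a ← 57.643646 − (+3.553e-04/-9.317e-02) = 57.647459
iter 3: u=0.514377  f(a)=+3.587e-08  f'(a)=-9.315e-02  a ← 57.647459 − (+3.587e-08/-9.315e-02) = 57.647460
iter 4: u=0.514377  f(a)=+1.421e-14  f'(a)=-9.315e-02  a ← 57.647460 − (+1.421e-14/-9.315e-02) = 57.647460
converged: |Δa| < 1e-12 after 4 iterations
sag = a·(cosh(S/(2a)) − 1) = 57.647460·(cosh(0.514377) − 1) = 7.795914
T_max/T_min = cosh(S/(2a)) = 1.135234

a=57.647 sag=7.796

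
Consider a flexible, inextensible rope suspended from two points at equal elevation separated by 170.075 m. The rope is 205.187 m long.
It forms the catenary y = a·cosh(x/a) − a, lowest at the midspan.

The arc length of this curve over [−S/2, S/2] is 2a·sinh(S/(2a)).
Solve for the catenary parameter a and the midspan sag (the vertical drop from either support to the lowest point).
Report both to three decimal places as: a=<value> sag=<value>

seed: a₀ = √(S³/(24(L−S))) = √(170.075³/(24·35.112)) = 76.405974
iter 1: u=1.112969  f(a)=+2.240e+00  f'(a)=-1.038e+00  a ← 76.405974 − (+2.240e+00/-1.038e+00) = 78.563698
iter 2: u=1.082402  f(a)=+9.839e-02  f'(a)=-9.487e-01  a ← 78.563698 − (+9.839e-02/-9.487e-01) = 78.667406
iter 3: u=1.080975  f(a)=+2.091e-04  f'(a)=-9.447e-01  a ← 78.667406 − (+2.091e-04/-9.447e-01) = 78.667627
iter 4: u=1.080972  f(a)=+9.495e-10  f'(a)=-9.447e-01  a ← 78.667627 − (+9.495e-10/-9.447e-01) = 78.667627
iter 5: u=1.080972  f(a)=+0.000e+00  f'(a)=-9.447e-01  a ← 78.667627 − (+0.000e+00/-9.447e-01) = 78.667627
converged: |Δa| < 1e-12 after 5 iterations
sag = a·(cosh(S/(2a)) − 1) = 78.667627·(cosh(1.080972) − 1) = 50.615093
T_max/T_min = cosh(S/(2a)) = 1.643404

a=78.668 sag=50.615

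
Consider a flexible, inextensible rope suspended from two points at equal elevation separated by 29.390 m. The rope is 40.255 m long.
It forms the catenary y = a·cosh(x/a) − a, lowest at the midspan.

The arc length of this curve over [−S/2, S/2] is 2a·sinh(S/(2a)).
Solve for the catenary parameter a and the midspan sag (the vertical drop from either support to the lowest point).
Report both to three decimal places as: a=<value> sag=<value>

a=10.373 sag=12.270

seed: a₀ = √(S³/(24(L−S))) = √(29.390³/(24·10.865)) = 9.866858
iter 1: u=1.489329  f(a)=+1.271e+00  f'(a)=-2.731e+00  a ← 9.866858 − (+1.271e+00/-2.731e+00) = 10.332092
iter 2: u=1.422268  f(a)=+9.539e-02  f'(a)=-2.335e+00  a ← 10.332092 − (+9.539e-02/-2.335e+00) = 10.372944
iter 3: u=1.416666  f(a)=+6.342e-04  f'(a)=-2.304e+00  a ← 10.372944 − (+6.342e-04/-2.304e+00) = 10.373219
iter 4: u=1.416629  f(a)=+2.844e-08  f'(a)=-2.304e+00  a ← 10.373219 − (+2.844e-08/-2.304e+00) = 10.373219
iter 5: u=1.416629  f(a)=-7.105e-15  f'(a)=-2.304e+00  a ← 10.373219 − (-7.105e-15/-2.304e+00) = 10.373219
converged: |Δa| < 1e-12 after 5 iterations
sag = a·(cosh(S/(2a)) − 1) = 10.373219·(cosh(1.416629) − 1) = 12.270100
T_max/T_min = cosh(S/(2a)) = 2.182863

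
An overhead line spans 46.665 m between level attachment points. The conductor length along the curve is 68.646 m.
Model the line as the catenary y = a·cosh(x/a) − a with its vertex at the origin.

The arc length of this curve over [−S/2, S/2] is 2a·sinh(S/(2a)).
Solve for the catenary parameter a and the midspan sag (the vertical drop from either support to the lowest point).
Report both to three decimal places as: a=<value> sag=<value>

seed: a₀ = √(S³/(24(L−S))) = √(46.665³/(24·21.981)) = 13.878980
iter 1: u=1.681139  f(a)=+3.324e+00  f'(a)=-4.158e+00  a ← 13.878980 − (+3.324e+00/-4.158e+00) = 14.678311
iter 2: u=1.589590  f(a)=+3.088e-01  f'(a)=-3.418e+00  a ← 14.678311 − (+3.088e-01/-3.418e+00) = 14.768634
iter 3: u=1.579868  f(a)=+3.267e-03  f'(a)=-3.346e+00  a ← 14.768634 − (+3.267e-03/-3.346e+00) = 14.769611
iter 4: u=1.579764  f(a)=+3.744e-07  f'(a)=-3.346e+00  a ← 14.769611 − (+3.744e-07/-3.346e+00) = 14.769611
iter 5: u=1.579764  f(a)=-1.421e-14  f'(a)=-3.346e+00  a ← 14.769611 − (-1.421e-14/-3.346e+00) = 14.769611
converged: |Δa| < 1e-12 after 5 iterations
sag = a·(cosh(S/(2a)) − 1) = 14.769611·(cosh(1.579764) − 1) = 22.596279
T_max/T_min = cosh(S/(2a)) = 2.529917

a=14.770 sag=22.596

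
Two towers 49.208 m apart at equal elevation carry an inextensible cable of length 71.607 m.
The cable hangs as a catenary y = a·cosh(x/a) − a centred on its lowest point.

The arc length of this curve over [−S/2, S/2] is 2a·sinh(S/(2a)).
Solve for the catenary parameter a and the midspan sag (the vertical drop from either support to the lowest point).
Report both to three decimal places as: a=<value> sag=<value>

a=15.814 sag=23.327

seed: a₀ = √(S³/(24(L−S))) = √(49.208³/(24·22.399)) = 14.887907
iter 1: u=1.652616  f(a)=+3.265e+00  f'(a)=-3.915e+00  a ← 14.887907 − (+3.265e+00/-3.915e+00) = 15.721940
iter 2: u=1.564947  f(a)=+2.945e-01  f'(a)=-3.238e+00  a ← 15.721940 − (+2.945e-01/-3.238e+00) = 15.812883
iter 3: u=1.555947  f(a)=+2.920e-03  f'(a)=-3.174e+00  a ← 15.812883 − (+2.920e-03/-3.174e+00) = 15.813803
iter 4: u=1.555856  f(a)=+2.932e-07  f'(a)=-3.174e+00  a ← 15.813803 − (+2.932e-07/-3.174e+00) = 15.813803
iter 5: u=1.555856  f(a)=+0.000e+00  f'(a)=-3.174e+00  a ← 15.813803 − (+0.000e+00/-3.174e+00) = 15.813803
converged: |Δa| < 1e-12 after 5 iterations
sag = a·(cosh(S/(2a)) − 1) = 15.813803·(cosh(1.555856) − 1) = 23.326547
T_max/T_min = cosh(S/(2a)) = 2.475075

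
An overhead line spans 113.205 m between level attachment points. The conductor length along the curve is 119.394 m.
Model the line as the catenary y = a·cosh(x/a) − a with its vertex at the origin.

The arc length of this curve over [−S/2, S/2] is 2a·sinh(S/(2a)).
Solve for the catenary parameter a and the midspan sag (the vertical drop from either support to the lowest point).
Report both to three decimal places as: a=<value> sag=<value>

a=99.629 sag=16.516

seed: a₀ = √(S³/(24(L−S))) = √(113.205³/(24·6.189)) = 98.828579
iter 1: u=0.572734  f(a)=+1.023e-01  f'(a)=-1.294e-01  a ← 98.828579 − (+1.023e-01/-1.294e-01) = 99.619154
iter 2: u=0.568189  f(a)=+1.241e-03  f'(a)=-1.263e-01  a ← 99.619154 − (+1.241e-03/-1.263e-01) = 99.628978
iter 3: u=0.568133  f(a)=+1.874e-07  f'(a)=-1.262e-01  a ← 99.628978 − (+1.874e-07/-1.262e-01) = 99.628979
iter 4: u=0.568133  f(a)=+1.421e-14  f'(a)=-1.262e-01  a ← 99.628979 − (+1.421e-14/-1.262e-01) = 99.628979
converged: |Δa| < 1e-12 after 4 iterations
sag = a·(cosh(S/(2a)) − 1) = 99.628979·(cosh(0.568133) − 1) = 16.516039
T_max/T_min = cosh(S/(2a)) = 1.165775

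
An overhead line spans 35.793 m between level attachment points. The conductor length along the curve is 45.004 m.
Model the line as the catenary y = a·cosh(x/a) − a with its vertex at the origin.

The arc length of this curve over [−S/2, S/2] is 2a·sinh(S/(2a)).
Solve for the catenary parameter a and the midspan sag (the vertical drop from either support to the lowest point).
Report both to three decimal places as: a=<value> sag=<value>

seed: a₀ = √(S³/(24(L−S))) = √(35.793³/(24·9.211)) = 14.402508
iter 1: u=1.242596  f(a)=+7.378e-01  f'(a)=-1.488e+00  a ← 14.402508 − (+7.378e-01/-1.488e+00) = 14.898427
iter 2: u=1.201234  f(a)=+3.982e-02  f'(a)=-1.331e+00  a ← 14.898427 − (+3.982e-02/-1.331e+00) = 14.928342
iter 3: u=1.198827  f(a)=+1.306e-04  f'(a)=-1.322e+00  a ← 14.928342 − (+1.306e-04/-1.322e+00) = 14.928441
iter 4: u=1.198819  f(a)=+1.416e-09  f'(a)=-1.322e+00  a ← 14.928441 − (+1.416e-09/-1.322e+00) = 14.928441
iter 5: u=1.198819  f(a)=+7.105e-15  f'(a)=-1.322e+00  a ← 14.928441 − (+7.105e-15/-1.322e+00) = 14.928441
converged: |Δa| < 1e-12 after 5 iterations
sag = a·(cosh(S/(2a)) − 1) = 14.928441·(cosh(1.198819) − 1) = 12.075232
T_max/T_min = cosh(S/(2a)) = 1.808874

a=14.928 sag=12.075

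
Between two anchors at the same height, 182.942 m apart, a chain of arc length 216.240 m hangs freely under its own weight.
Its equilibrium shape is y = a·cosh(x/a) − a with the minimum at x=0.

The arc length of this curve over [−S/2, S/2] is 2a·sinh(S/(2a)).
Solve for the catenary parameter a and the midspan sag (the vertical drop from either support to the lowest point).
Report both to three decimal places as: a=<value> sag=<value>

a=89.826 sag=50.740

seed: a₀ = √(S³/(24(L−S))) = √(182.942³/(24·33.298)) = 87.529700
iter 1: u=1.045028  f(a)=+1.866e+00  f'(a)=-8.472e-01  a ← 87.529700 − (+1.866e+00/-8.472e-01) = 89.732406
iter 2: u=1.019375  f(a)=+7.277e-02  f'(a)=-7.823e-01  a ← 89.732406 − (+7.277e-02/-7.823e-01) = 89.825420
iter 3: u=1.018320  f(a)=+1.206e-04  f'(a)=-7.797e-01  a ← 89.825420 − (+1.206e-04/-7.797e-01) = 89.825574
iter 4: u=1.018318  f(a)=+3.323e-10  f'(a)=-7.797e-01  a ← 89.825574 − (+3.323e-10/-7.797e-01) = 89.825574
iter 5: u=1.018318  f(a)=-8.527e-14  f'(a)=-7.797e-01  a ← 89.825574 − (-8.527e-14/-7.797e-01) = 89.825574
converged: |Δa| < 1e-12 after 5 iterations
sag = a·(cosh(S/(2a)) − 1) = 89.825574·(cosh(1.018318) − 1) = 50.739600
T_max/T_min = cosh(S/(2a)) = 1.564868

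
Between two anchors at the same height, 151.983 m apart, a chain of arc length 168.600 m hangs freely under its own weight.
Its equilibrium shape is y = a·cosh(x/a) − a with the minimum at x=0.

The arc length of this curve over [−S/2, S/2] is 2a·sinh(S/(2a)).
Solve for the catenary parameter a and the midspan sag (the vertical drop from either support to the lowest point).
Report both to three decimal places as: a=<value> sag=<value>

a=95.325 sag=31.928

seed: a₀ = √(S³/(24(L−S))) = √(151.983³/(24·16.617)) = 93.823275
iter 1: u=0.809943  f(a)=+5.536e-01  f'(a)=-3.780e-01  a ← 93.823275 − (+5.536e-01/-3.780e-01) = 95.287890
iter 2: u=0.797494  f(a)=+1.323e-02  f'(a)=-3.601e-01  a ← 95.287890 − (+1.323e-02/-3.601e-01) = 95.324627
iter 3: u=0.797186  f(a)=+7.965e-06  f'(a)=-3.597e-01  a ← 95.324627 − (+7.965e-06/-3.597e-01) = 95.324649
iter 4: u=0.797186  f(a)=+2.899e-12  f'(a)=-3.597e-01  a ← 95.324649 − (+2.899e-12/-3.597e-01) = 95.324649
converged: |Δa| < 1e-12 after 4 iterations
sag = a·(cosh(S/(2a)) − 1) = 95.324649·(cosh(0.797186) − 1) = 31.928165
T_max/T_min = cosh(S/(2a)) = 1.334941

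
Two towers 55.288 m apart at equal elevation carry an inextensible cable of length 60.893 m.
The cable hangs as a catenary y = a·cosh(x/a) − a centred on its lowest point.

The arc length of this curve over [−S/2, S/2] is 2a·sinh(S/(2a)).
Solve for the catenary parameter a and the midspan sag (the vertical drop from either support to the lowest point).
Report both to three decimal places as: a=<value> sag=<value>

seed: a₀ = √(S³/(24(L−S))) = √(55.288³/(24·5.605)) = 35.444829
iter 1: u=0.779916  f(a)=+1.730e-01  f'(a)=-3.359e-01  a ← 35.444829 − (+1.730e-01/-3.359e-01) = 35.959696
iter 2: u=0.768750  f(a)=+3.841e-03  f'(a)=-3.212e-01  a ← 35.959696 − (+3.841e-03/-3.212e-01) = 35.971655
iter 3: u=0.768494  f(a)=+1.989e-06  f'(a)=-3.208e-01  a ← 35.971655 − (+1.989e-06/-3.208e-01) = 35.971661
iter 4: u=0.768494  f(a)=+5.613e-13  f'(a)=-3.208e-01  a ← 35.971661 − (+5.613e-13/-3.208e-01) = 35.971661
converged: |Δa| < 1e-12 after 4 iterations
sag = a·(cosh(S/(2a)) − 1) = 35.971661·(cosh(0.768494) − 1) = 11.155293
T_max/T_min = cosh(S/(2a)) = 1.310113

a=35.972 sag=11.155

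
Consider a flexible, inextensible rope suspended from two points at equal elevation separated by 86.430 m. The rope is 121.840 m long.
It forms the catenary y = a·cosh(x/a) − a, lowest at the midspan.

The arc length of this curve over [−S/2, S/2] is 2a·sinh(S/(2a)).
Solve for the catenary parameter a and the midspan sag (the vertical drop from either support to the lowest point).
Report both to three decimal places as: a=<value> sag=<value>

seed: a₀ = √(S³/(24(L−S))) = √(86.430³/(24·35.410)) = 27.563108
iter 1: u=1.567857  f(a)=+4.616e+00  f'(a)=-3.259e+00  a ← 27.563108 − (+4.616e+00/-3.259e+00) = 28.979429
iter 2: u=1.491230  f(a)=+3.796e-01  f'(a)=-2.743e+00  a ← 28.979429 − (+3.796e-01/-2.743e+00) = 29.117827
iter 3: u=1.484142  f(a)=+3.077e-03  f'(a)=-2.699e+00  a ← 29.117827 − (+3.077e-03/-2.699e+00) = 29.118967
iter 4: u=1.484084  f(a)=+2.057e-07  f'(a)=-2.698e+00  a ← 29.118967 − (+2.057e-07/-2.698e+00) = 29.118967
iter 5: u=1.484084  f(a)=+0.000e+00  f'(a)=-2.698e+00  a ← 29.118967 − (+0.000e+00/-2.698e+00) = 29.118967
converged: |Δa| < 1e-12 after 5 iterations
sag = a·(cosh(S/(2a)) − 1) = 29.118967·(cosh(1.484084) − 1) = 38.402590
T_max/T_min = cosh(S/(2a)) = 2.318817

a=29.119 sag=38.403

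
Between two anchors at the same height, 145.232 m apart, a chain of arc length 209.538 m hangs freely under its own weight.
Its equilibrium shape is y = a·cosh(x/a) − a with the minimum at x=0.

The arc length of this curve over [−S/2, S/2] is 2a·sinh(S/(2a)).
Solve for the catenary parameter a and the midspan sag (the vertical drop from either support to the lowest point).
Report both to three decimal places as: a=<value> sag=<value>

a=47.253 sag=67.679

seed: a₀ = √(S³/(24(L−S))) = √(145.232³/(24·64.306)) = 44.551477
iter 1: u=1.629935  f(a)=+9.103e+00  f'(a)=-3.730e+00  a ← 44.551477 − (+9.103e+00/-3.730e+00) = 46.991765
iter 2: u=1.545292  f(a)=+8.014e-01  f'(a)=-3.100e+00  a ← 46.991765 − (+8.014e-01/-3.100e+00) = 47.250304
iter 3: u=1.536837  f(a)=+7.537e-03  f'(a)=-3.042e+00  a ← 47.250304 − (+7.537e-03/-3.042e+00) = 47.252782
iter 4: u=1.536756  f(a)=+6.804e-07  f'(a)=-3.041e+00  a ← 47.252782 − (+6.804e-07/-3.041e+00) = 47.252782
iter 5: u=1.536756  f(a)=+0.000e+00  f'(a)=-3.041e+00  a ← 47.252782 − (+0.000e+00/-3.041e+00) = 47.252782
converged: |Δa| < 1e-12 after 5 iterations
sag = a·(cosh(S/(2a)) − 1) = 47.252782·(cosh(1.536756) − 1) = 67.679236
T_max/T_min = cosh(S/(2a)) = 2.432280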